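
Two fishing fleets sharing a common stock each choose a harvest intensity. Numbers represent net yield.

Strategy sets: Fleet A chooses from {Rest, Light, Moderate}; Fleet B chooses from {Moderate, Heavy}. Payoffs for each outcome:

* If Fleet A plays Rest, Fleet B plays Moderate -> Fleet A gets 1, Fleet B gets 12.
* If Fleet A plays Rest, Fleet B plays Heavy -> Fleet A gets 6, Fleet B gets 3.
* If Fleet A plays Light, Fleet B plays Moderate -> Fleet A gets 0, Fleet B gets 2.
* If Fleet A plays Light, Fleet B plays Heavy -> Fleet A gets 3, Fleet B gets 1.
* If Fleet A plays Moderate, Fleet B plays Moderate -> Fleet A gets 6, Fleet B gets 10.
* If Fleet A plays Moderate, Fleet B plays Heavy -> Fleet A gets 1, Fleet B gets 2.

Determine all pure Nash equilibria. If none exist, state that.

Pure NE: (Moderate, Moderate)

(Rest, Moderate): Fleet A can switch to Moderate (1 → 6). Not NE.
(Rest, Heavy): Fleet B can switch to Moderate (3 → 12). Not NE.
(Light, Moderate): Fleet A can switch to Rest (0 → 1). Not NE.
(Light, Heavy): Fleet A can switch to Rest (3 → 6). Not NE.
(Moderate, Moderate): Fleet A gets 6, best alternative 1; Fleet B gets 10, best alternative 2. No profitable deviation — NE.
(Moderate, Heavy): Fleet A can switch to Rest (1 → 6). Not NE.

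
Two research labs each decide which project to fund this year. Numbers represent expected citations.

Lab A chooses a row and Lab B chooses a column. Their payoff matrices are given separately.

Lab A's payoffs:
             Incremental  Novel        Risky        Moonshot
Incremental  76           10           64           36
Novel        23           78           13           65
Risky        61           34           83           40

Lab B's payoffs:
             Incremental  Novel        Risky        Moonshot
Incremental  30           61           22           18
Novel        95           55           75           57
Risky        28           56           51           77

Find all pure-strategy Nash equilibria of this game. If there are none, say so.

Check each profile: it is a Nash equilibrium iff no player can strictly gain by switching unilaterally.
(Incremental, Incremental): Lab B can switch to Novel (30 → 61). Not NE.
(Incremental, Novel): Lab A can switch to Novel (10 → 78). Not NE.
(Incremental, Risky): Lab A can switch to Risky (64 → 83). Not NE.
(Incremental, Moonshot): Lab A can switch to Novel (36 → 65). Not NE.
(Novel, Incremental): Lab A can switch to Incremental (23 → 76). Not NE.
(Novel, Novel): Lab B can switch to Incremental (55 → 95). Not NE.
(The remaining 6 profiles each have a profitable deviation by the same check.)

No pure-strategy Nash equilibrium.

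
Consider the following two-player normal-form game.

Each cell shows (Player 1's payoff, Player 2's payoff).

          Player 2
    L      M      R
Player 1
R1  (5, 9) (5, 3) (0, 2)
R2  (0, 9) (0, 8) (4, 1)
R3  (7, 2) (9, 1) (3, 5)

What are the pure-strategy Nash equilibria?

There is no pure-strategy Nash equilibrium.

Player 1 against L: payoffs 5, 0, 7 → best response R3.
Player 1 against M: payoffs 5, 0, 9 → best response R3.
Player 1 against R: payoffs 0, 4, 3 → best response R2.
Player 2 against R1: payoffs 9, 3, 2 → best response L.
Player 2 against R2: payoffs 9, 8, 1 → best response L.
Player 2 against R3: payoffs 2, 1, 5 → best response R.
No profile is a mutual best response for all players.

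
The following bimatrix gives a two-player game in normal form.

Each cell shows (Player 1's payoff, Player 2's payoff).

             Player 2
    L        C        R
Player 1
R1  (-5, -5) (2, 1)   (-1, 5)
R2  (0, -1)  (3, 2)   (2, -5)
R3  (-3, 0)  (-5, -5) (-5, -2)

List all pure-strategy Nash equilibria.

Check each profile: it is a Nash equilibrium iff no player can strictly gain by switching unilaterally.
(R1, L): Player 1 can switch to R2 (-5 → 0). Not NE.
(R1, C): Player 1 can switch to R2 (2 → 3). Not NE.
(R1, R): Player 1 can switch to R2 (-1 → 2). Not NE.
(R2, L): Player 2 can switch to C (-1 → 2). Not NE.
(R2, C): Player 1 gets 3, best alternative 2; Player 2 gets 2, best alternative -1. No profitable deviation — NE.
(R2, R): Player 2 can switch to L (-5 → -1). Not NE.
(R3, L): Player 1 can switch to R2 (-3 → 0). Not NE.
(R3, C): Player 1 can switch to R1 (-5 → 2). Not NE.
(R3, R): Player 1 can switch to R1 (-5 → -1). Not NE.

The unique pure-strategy Nash equilibrium is (R2, C).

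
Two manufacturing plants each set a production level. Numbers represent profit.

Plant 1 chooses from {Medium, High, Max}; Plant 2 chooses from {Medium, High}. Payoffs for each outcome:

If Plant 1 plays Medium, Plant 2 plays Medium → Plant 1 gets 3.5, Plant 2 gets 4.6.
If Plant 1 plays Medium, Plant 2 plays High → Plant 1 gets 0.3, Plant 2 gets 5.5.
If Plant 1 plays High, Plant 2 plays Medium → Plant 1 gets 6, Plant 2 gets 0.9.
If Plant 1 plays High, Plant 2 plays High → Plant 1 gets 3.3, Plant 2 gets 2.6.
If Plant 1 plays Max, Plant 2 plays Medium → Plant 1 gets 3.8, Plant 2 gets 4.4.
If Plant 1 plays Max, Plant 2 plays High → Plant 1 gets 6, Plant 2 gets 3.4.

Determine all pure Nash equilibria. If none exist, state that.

Plant 1 against Medium: payoffs 3.5, 6, 3.8 → best response High.
Plant 1 against High: payoffs 0.3, 3.3, 6 → best response Max.
Plant 2 against Medium: payoffs 4.6, 5.5 → best response High.
Plant 2 against High: payoffs 0.9, 2.6 → best response High.
Plant 2 against Max: payoffs 4.4, 3.4 → best response Medium.
No profile is a mutual best response for all players.

There is no pure-strategy Nash equilibrium.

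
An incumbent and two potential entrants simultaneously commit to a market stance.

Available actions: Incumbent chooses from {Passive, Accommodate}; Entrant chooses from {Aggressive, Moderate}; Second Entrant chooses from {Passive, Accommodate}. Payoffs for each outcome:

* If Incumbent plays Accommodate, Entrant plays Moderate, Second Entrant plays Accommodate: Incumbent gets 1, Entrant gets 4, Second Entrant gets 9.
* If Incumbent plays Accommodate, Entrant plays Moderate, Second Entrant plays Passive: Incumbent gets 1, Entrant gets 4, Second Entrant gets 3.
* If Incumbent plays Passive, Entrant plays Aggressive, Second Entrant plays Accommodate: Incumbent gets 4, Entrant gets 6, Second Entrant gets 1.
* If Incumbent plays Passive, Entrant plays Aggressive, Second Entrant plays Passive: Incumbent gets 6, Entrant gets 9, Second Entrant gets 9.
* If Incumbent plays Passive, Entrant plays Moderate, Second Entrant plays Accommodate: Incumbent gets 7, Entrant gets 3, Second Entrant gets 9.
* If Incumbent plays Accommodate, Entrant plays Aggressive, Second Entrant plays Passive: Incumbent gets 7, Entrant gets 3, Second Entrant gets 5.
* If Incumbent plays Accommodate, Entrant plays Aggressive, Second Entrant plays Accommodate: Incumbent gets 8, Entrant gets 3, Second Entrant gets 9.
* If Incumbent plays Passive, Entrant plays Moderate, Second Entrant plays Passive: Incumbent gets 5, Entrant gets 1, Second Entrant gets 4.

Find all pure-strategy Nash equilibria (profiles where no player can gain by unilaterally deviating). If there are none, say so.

(Passive, Aggressive, Passive): Incumbent can switch to Accommodate (6 → 7). Not NE.
(Passive, Aggressive, Accommodate): Incumbent can switch to Accommodate (4 → 8). Not NE.
(Passive, Moderate, Passive): Entrant can switch to Aggressive (1 → 9). Not NE.
(Passive, Moderate, Accommodate): Entrant can switch to Aggressive (3 → 6). Not NE.
(Accommodate, Aggressive, Passive): Entrant can switch to Moderate (3 → 4). Not NE.
(Accommodate, Aggressive, Accommodate): Entrant can switch to Moderate (3 → 4). Not NE.
(Accommodate, Moderate, Passive): Incumbent can switch to Passive (1 → 5). Not NE.
(Accommodate, Moderate, Accommodate): Incumbent can switch to Passive (1 → 7). Not NE.

There is no pure-strategy Nash equilibrium.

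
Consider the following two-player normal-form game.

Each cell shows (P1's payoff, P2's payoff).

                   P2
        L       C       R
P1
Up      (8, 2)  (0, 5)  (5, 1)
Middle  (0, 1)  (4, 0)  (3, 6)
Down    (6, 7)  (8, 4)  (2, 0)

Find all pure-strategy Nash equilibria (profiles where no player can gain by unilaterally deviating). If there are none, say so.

For each player, find the best response to each opponent profile; mutual best responses are the pure NE.
P1 against L: payoffs 8, 0, 6 → best response Up.
P1 against C: payoffs 0, 4, 8 → best response Down.
P1 against R: payoffs 5, 3, 2 → best response Up.
P2 against Up: payoffs 2, 5, 1 → best response C.
P2 against Middle: payoffs 1, 0, 6 → best response R.
P2 against Down: payoffs 7, 4, 0 → best response L.
No profile is a mutual best response for all players.

none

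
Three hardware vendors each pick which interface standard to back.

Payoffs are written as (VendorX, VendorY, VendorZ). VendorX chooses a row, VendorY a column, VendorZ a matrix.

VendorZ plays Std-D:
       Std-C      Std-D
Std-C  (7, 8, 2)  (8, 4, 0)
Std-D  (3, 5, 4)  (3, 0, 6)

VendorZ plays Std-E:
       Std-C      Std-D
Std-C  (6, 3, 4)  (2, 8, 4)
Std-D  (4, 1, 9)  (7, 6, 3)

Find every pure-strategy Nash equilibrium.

This game has no pure Nash equilibrium.

Mark each player's best response to every combination of opponents' strategies; a profile where every player is best-responding is a pure Nash equilibrium.
VendorX against (Std-C, Std-D): payoffs 7, 3 → best response Std-C.
VendorX against (Std-C, Std-E): payoffs 6, 4 → best response Std-C.
VendorX against (Std-D, Std-D): payoffs 8, 3 → best response Std-C.
VendorX against (Std-D, Std-E): payoffs 2, 7 → best response Std-D.
VendorY against (Std-C, Std-D): payoffs 8, 4 → best response Std-C.
VendorY against (Std-C, Std-E): payoffs 3, 8 → best response Std-D.
VendorY against (Std-D, Std-D): payoffs 5, 0 → best response Std-C.
VendorY against (Std-D, Std-E): payoffs 1, 6 → best response Std-D.
VendorZ against (Std-C, Std-C): payoffs 2, 4 → best response Std-E.
VendorZ against (Std-C, Std-D): payoffs 0, 4 → best response Std-E.
VendorZ against (Std-D, Std-C): payoffs 4, 9 → best response Std-E.
VendorZ against (Std-D, Std-D): payoffs 6, 3 → best response Std-D.
No profile is a mutual best response for all players.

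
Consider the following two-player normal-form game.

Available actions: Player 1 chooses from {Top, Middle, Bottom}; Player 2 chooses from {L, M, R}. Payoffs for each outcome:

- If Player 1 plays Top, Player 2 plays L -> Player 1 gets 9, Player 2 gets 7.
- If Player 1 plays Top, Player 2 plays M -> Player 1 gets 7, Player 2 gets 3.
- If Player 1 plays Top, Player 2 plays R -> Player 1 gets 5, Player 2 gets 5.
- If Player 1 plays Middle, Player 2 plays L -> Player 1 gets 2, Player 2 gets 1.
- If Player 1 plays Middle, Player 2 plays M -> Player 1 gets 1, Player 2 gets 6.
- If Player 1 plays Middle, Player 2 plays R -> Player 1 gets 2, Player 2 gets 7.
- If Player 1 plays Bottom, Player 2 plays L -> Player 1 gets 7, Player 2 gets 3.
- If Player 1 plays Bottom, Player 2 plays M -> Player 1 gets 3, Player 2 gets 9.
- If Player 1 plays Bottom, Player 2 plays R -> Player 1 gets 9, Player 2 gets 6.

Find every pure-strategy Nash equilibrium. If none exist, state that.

For each player, find the best response to each opponent profile; mutual best responses are the pure NE.
Player 1 against L: payoffs 9, 2, 7 → best response Top.
Player 1 against M: payoffs 7, 1, 3 → best response Top.
Player 1 against R: payoffs 5, 2, 9 → best response Bottom.
Player 2 against Top: payoffs 7, 3, 5 → best response L.
Player 2 against Middle: payoffs 1, 6, 7 → best response R.
Player 2 against Bottom: payoffs 3, 9, 6 → best response M.
Mutual best responses: (Top, L).

Pure NE: (Top, L)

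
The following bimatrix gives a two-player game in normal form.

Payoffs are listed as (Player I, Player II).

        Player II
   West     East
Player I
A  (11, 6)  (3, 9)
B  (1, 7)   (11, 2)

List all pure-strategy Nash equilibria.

There is no pure-strategy Nash equilibrium.

Player I against West: payoffs 11, 1 → best response A.
Player I against East: payoffs 3, 11 → best response B.
Player II against A: payoffs 6, 9 → best response East.
Player II against B: payoffs 7, 2 → best response West.
No profile is a mutual best response for all players.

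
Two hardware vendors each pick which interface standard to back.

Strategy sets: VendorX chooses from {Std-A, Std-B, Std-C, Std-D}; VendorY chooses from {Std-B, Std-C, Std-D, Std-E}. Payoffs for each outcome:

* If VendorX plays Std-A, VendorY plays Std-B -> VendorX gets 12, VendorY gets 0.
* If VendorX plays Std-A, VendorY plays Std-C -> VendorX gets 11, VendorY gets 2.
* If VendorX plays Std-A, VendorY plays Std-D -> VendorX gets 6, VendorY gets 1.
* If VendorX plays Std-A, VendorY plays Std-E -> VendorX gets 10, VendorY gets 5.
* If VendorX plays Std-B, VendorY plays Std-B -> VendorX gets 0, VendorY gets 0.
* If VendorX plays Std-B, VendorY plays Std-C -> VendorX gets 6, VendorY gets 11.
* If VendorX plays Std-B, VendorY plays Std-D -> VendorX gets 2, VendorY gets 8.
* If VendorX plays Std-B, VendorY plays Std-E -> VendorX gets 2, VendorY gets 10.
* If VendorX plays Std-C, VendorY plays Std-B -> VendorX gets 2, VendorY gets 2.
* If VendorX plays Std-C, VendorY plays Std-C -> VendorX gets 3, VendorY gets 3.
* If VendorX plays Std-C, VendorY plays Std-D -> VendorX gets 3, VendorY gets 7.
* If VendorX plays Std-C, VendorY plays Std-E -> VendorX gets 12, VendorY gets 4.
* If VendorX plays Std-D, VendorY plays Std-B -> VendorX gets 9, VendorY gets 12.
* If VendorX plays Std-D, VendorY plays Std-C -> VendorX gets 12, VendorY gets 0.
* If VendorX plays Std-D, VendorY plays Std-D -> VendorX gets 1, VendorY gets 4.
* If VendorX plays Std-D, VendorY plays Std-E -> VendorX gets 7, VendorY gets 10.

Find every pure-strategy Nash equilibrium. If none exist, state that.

No pure-strategy Nash equilibrium.

(Std-A, Std-B): VendorY can switch to Std-C (0 → 2). Not NE.
(Std-A, Std-C): VendorX can switch to Std-D (11 → 12). Not NE.
(Std-A, Std-D): VendorY can switch to Std-C (1 → 2). Not NE.
(Std-A, Std-E): VendorX can switch to Std-C (10 → 12). Not NE.
(Std-B, Std-B): VendorX can switch to Std-A (0 → 12). Not NE.
(Std-B, Std-C): VendorX can switch to Std-A (6 → 11). Not NE.
(Std-B, Std-D): VendorX can switch to Std-A (2 → 6). Not NE.
(Std-B, Std-E): VendorX can switch to Std-A (2 → 10). Not NE.
(Std-C, Std-B): VendorX can switch to Std-A (2 → 12). Not NE.
(Std-C, Std-C): VendorX can switch to Std-A (3 → 11). Not NE.
(The remaining 6 profiles each have a profitable deviation by the same check.)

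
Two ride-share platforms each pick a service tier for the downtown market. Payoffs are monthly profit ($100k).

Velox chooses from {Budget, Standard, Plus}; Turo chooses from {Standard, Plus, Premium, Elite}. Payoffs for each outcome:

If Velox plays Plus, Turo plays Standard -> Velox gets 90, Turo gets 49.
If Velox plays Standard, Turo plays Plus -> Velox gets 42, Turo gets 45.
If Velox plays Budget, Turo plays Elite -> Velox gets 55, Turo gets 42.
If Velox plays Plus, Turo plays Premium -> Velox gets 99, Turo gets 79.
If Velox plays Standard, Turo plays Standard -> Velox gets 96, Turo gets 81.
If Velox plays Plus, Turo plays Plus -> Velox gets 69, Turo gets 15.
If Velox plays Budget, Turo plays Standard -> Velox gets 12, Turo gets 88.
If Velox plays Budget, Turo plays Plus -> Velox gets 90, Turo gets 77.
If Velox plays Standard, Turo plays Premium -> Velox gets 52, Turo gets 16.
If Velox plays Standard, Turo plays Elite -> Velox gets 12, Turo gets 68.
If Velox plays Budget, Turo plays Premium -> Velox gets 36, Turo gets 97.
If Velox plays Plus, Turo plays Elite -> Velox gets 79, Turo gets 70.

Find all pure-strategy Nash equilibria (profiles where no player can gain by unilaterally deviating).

The pure Nash equilibria are (Standard, Standard) and (Plus, Premium).

(Budget, Standard): Velox can switch to Standard (12 → 96). Not NE.
(Budget, Plus): Turo can switch to Standard (77 → 88). Not NE.
(Budget, Premium): Velox can switch to Standard (36 → 52). Not NE.
(Budget, Elite): Velox can switch to Plus (55 → 79). Not NE.
(Standard, Standard): Velox gets 96, best alternative 90; Turo gets 81, best alternative 68. No profitable deviation — NE.
(Standard, Plus): Velox can switch to Budget (42 → 90). Not NE.
(Standard, Premium): Velox can switch to Plus (52 → 99). Not NE.
(Standard, Elite): Velox can switch to Budget (12 → 55). Not NE.
(Plus, Standard): Velox can switch to Standard (90 → 96). Not NE.
(Plus, Premium): Velox gets 99, best alternative 52; Turo gets 79, best alternative 70. No profitable deviation — NE.
(The remaining 2 profiles each have a profitable deviation by the same check.)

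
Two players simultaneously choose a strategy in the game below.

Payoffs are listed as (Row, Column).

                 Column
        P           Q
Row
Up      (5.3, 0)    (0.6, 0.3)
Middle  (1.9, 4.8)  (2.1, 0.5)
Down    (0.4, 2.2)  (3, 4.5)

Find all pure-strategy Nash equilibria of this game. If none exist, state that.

(Up, P): Column can switch to Q (0 → 0.3). Not NE.
(Up, Q): Row can switch to Middle (0.6 → 2.1). Not NE.
(Middle, P): Row can switch to Up (1.9 → 5.3). Not NE.
(Middle, Q): Row can switch to Down (2.1 → 3). Not NE.
(Down, P): Row can switch to Up (0.4 → 5.3). Not NE.
(Down, Q): Row gets 3, best alternative 2.1; Column gets 4.5, best alternative 2.2. No profitable deviation — NE.

The unique pure-strategy Nash equilibrium is (Down, Q).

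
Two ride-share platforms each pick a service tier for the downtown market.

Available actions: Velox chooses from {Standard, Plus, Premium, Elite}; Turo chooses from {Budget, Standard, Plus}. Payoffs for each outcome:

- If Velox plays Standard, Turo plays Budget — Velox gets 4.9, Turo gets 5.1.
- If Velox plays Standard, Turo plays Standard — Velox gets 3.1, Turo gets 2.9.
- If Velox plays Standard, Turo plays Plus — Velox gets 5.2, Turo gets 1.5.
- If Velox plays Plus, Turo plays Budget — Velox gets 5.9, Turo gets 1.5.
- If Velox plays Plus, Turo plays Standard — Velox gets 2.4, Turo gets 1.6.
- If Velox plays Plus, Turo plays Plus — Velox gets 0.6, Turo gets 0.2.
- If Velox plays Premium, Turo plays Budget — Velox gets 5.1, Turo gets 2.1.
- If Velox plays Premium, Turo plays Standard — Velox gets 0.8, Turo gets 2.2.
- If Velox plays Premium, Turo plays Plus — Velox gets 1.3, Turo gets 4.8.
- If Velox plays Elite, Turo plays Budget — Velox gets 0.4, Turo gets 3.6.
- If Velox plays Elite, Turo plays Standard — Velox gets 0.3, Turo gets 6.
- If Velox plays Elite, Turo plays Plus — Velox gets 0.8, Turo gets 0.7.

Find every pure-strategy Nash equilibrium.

No pure-strategy Nash equilibrium.

Velox against Budget: payoffs 4.9, 5.9, 5.1, 0.4 → best response Plus.
Velox against Standard: payoffs 3.1, 2.4, 0.8, 0.3 → best response Standard.
Velox against Plus: payoffs 5.2, 0.6, 1.3, 0.8 → best response Standard.
Turo against Standard: payoffs 5.1, 2.9, 1.5 → best response Budget.
Turo against Plus: payoffs 1.5, 1.6, 0.2 → best response Standard.
Turo against Premium: payoffs 2.1, 2.2, 4.8 → best response Plus.
Turo against Elite: payoffs 3.6, 6, 0.7 → best response Standard.
No profile is a mutual best response for all players.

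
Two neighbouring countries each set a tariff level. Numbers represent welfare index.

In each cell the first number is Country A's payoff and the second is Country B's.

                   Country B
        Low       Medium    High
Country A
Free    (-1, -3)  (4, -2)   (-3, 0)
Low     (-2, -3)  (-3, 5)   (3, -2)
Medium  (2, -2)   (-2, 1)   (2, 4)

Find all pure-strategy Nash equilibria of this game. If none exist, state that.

Country A against Low: payoffs -1, -2, 2 → best response Medium.
Country A against Medium: payoffs 4, -3, -2 → best response Free.
Country A against High: payoffs -3, 3, 2 → best response Low.
Country B against Free: payoffs -3, -2, 0 → best response High.
Country B against Low: payoffs -3, 5, -2 → best response Medium.
Country B against Medium: payoffs -2, 1, 4 → best response High.
No profile is a mutual best response for all players.

No pure-strategy Nash equilibrium.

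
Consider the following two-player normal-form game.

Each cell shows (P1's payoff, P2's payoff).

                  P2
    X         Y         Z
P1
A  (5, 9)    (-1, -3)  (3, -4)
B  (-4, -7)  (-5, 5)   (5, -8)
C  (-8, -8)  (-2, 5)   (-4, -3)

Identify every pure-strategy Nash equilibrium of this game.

P1 against X: payoffs 5, -4, -8 → best response A.
P1 against Y: payoffs -1, -5, -2 → best response A.
P1 against Z: payoffs 3, 5, -4 → best response B.
P2 against A: payoffs 9, -3, -4 → best response X.
P2 against B: payoffs -7, 5, -8 → best response Y.
P2 against C: payoffs -8, 5, -3 → best response Y.
Mutual best responses: (A, X).

Pure NE: (A, X)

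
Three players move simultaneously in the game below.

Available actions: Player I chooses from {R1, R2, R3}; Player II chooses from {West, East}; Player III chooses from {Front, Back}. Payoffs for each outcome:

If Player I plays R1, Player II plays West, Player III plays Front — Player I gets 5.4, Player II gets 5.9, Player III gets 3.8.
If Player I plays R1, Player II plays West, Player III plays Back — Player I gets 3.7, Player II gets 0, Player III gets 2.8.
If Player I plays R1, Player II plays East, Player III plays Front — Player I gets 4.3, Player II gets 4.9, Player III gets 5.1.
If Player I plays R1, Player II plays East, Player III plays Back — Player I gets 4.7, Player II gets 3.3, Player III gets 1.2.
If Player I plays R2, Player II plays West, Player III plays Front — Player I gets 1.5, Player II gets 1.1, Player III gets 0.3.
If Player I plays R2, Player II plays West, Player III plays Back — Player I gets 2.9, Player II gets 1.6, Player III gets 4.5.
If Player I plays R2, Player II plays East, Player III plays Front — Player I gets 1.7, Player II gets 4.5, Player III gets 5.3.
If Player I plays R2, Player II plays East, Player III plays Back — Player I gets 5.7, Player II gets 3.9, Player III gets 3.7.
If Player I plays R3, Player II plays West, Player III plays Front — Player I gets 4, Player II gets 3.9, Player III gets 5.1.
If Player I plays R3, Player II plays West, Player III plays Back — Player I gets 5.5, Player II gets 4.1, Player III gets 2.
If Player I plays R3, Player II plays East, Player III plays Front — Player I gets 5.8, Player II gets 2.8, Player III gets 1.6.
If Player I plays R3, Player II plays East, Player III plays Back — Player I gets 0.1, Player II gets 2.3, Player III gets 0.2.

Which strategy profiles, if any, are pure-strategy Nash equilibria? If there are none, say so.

(R1, West, Front)

(R1, West, Front): Player I gets 5.4, best alternative 4; Player II gets 5.9, best alternative 4.9; Player III gets 3.8, best alternative 2.8. No profitable deviation — NE.
(R1, West, Back): Player I can switch to R3 (3.7 → 5.5). Not NE.
(R1, East, Front): Player I can switch to R3 (4.3 → 5.8). Not NE.
(R1, East, Back): Player I can switch to R2 (4.7 → 5.7). Not NE.
(R2, West, Front): Player I can switch to R1 (1.5 → 5.4). Not NE.
(R2, West, Back): Player I can switch to R1 (2.9 → 3.7). Not NE.
(R2, East, Front): Player I can switch to R1 (1.7 → 4.3). Not NE.
(R2, East, Back): Player III can switch to Front (3.7 → 5.3). Not NE.
(R3, West, Front): Player I can switch to R1 (4 → 5.4). Not NE.
(R3, West, Back): Player III can switch to Front (2 → 5.1). Not NE.
(R3, East, Front): Player II can switch to West (2.8 → 3.9). Not NE.
(The remaining 1 profile has a profitable deviation by the same check.)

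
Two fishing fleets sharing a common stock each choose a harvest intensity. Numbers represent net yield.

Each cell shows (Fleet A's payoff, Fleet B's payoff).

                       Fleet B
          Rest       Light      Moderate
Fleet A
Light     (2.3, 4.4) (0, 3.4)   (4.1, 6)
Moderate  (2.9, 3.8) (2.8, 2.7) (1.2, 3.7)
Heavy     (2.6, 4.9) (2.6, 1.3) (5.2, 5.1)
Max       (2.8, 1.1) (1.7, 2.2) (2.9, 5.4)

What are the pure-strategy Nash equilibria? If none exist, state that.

For each strategy profile, look for a profitable unilateral deviation.
(Light, Rest): Fleet A can switch to Moderate (2.3 → 2.9). Not NE.
(Light, Light): Fleet A can switch to Moderate (0 → 2.8). Not NE.
(Light, Moderate): Fleet A can switch to Heavy (4.1 → 5.2). Not NE.
(Moderate, Rest): Fleet A gets 2.9, best alternative 2.8; Fleet B gets 3.8, best alternative 3.7. No profitable deviation — NE.
(Moderate, Light): Fleet B can switch to Rest (2.7 → 3.8). Not NE.
(Moderate, Moderate): Fleet A can switch to Light (1.2 → 4.1). Not NE.
(Heavy, Rest): Fleet A can switch to Moderate (2.6 → 2.9). Not NE.
(Heavy, Light): Fleet A can switch to Moderate (2.6 → 2.8). Not NE.
(Heavy, Moderate): Fleet A gets 5.2, best alternative 4.1; Fleet B gets 5.1, best alternative 4.9. No profitable deviation — NE.
(Max, Rest): Fleet A can switch to Moderate (2.8 → 2.9). Not NE.
(The remaining 2 profiles each have a profitable deviation by the same check.)

Pure-strategy Nash equilibria: (Moderate, Rest); (Heavy, Moderate)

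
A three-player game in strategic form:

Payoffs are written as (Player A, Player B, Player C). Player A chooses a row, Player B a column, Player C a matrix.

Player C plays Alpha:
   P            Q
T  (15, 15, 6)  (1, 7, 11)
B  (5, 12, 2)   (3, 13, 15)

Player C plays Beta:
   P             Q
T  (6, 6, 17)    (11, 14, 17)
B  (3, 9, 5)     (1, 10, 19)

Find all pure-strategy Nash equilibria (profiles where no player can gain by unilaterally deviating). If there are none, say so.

(T, P, Alpha): Player C can switch to Beta (6 → 17). Not NE.
(T, P, Beta): Player B can switch to Q (6 → 14). Not NE.
(T, Q, Alpha): Player A can switch to B (1 → 3). Not NE.
(T, Q, Beta): Player A gets 11, best alternative 1; Player B gets 14, best alternative 6; Player C gets 17, best alternative 11. No profitable deviation — NE.
(B, P, Alpha): Player A can switch to T (5 → 15). Not NE.
(B, P, Beta): Player A can switch to T (3 → 6). Not NE.
(B, Q, Alpha): Player C can switch to Beta (15 → 19). Not NE.
(B, Q, Beta): Player A can switch to T (1 → 11). Not NE.

The unique pure-strategy Nash equilibrium is (T, Q, Beta).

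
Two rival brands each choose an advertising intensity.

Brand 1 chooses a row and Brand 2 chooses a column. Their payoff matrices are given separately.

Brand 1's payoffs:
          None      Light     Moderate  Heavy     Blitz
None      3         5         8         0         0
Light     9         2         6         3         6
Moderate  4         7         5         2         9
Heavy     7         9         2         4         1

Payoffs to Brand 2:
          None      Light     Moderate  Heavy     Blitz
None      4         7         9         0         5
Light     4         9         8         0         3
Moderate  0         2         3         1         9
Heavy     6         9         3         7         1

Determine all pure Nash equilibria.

Check each profile: it is a Nash equilibrium iff no player can strictly gain by switching unilaterally.
(None, None): Brand 1 can switch to Light (3 → 9). Not NE.
(None, Light): Brand 1 can switch to Moderate (5 → 7). Not NE.
(None, Moderate): Brand 1 gets 8, best alternative 6; Brand 2 gets 9, best alternative 7. No profitable deviation — NE.
(None, Heavy): Brand 1 can switch to Light (0 → 3). Not NE.
(None, Blitz): Brand 1 can switch to Light (0 → 6). Not NE.
(Light, None): Brand 2 can switch to Light (4 → 9). Not NE.
(Light, Light): Brand 1 can switch to None (2 → 5). Not NE.
(Light, Moderate): Brand 1 can switch to None (6 → 8). Not NE.
(Light, Heavy): Brand 1 can switch to Heavy (3 → 4). Not NE.
(Light, Blitz): Brand 1 can switch to Moderate (6 → 9). Not NE.
(Moderate, None): Brand 1 can switch to Light (4 → 9). Not NE.
(Moderate, Blitz): Brand 1 gets 9, best alternative 6; Brand 2 gets 9, best alternative 3. No profitable deviation — NE.
(Heavy, Light): Brand 1 gets 9, best alternative 7; Brand 2 gets 9, best alternative 7. No profitable deviation — NE.
(The remaining 7 profiles each have a profitable deviation by the same check.)

The pure Nash equilibria are (None, Moderate); (Moderate, Blitz); (Heavy, Light).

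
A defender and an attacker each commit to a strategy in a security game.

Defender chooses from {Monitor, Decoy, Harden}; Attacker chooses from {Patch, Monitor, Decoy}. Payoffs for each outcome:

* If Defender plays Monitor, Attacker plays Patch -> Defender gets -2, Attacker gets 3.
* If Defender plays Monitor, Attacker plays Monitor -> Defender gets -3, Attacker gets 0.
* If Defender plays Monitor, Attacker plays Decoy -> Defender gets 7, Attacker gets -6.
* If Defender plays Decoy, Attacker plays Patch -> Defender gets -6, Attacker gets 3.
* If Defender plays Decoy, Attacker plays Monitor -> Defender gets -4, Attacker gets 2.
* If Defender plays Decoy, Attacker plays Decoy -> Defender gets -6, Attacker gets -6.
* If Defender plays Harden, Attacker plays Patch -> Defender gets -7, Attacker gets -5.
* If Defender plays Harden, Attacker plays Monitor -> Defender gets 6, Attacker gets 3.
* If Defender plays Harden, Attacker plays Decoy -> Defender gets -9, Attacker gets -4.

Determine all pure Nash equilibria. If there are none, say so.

Pure-strategy Nash equilibria: (Monitor, Patch), (Harden, Monitor)

(Monitor, Patch): Defender gets -2, best alternative -6; Attacker gets 3, best alternative 0. No profitable deviation — NE.
(Monitor, Monitor): Defender can switch to Harden (-3 → 6). Not NE.
(Monitor, Decoy): Attacker can switch to Patch (-6 → 3). Not NE.
(Decoy, Patch): Defender can switch to Monitor (-6 → -2). Not NE.
(Decoy, Monitor): Defender can switch to Monitor (-4 → -3). Not NE.
(Decoy, Decoy): Defender can switch to Monitor (-6 → 7). Not NE.
(Harden, Patch): Defender can switch to Monitor (-7 → -2). Not NE.
(Harden, Monitor): Defender gets 6, best alternative -3; Attacker gets 3, best alternative -4. No profitable deviation — NE.
(Harden, Decoy): Defender can switch to Monitor (-9 → 7). Not NE.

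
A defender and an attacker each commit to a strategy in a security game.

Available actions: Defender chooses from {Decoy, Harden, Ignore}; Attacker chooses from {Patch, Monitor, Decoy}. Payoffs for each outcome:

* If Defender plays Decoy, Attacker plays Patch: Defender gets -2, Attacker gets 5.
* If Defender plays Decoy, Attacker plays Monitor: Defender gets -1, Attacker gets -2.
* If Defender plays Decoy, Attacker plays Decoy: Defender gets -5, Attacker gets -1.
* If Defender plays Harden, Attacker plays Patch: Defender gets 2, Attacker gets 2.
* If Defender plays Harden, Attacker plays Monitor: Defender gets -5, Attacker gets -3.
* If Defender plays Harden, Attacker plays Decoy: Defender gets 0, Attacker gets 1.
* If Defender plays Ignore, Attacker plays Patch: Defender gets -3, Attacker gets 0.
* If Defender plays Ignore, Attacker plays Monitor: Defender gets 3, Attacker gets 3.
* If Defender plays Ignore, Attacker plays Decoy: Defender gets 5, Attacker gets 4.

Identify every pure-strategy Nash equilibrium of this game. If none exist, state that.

Defender against Patch: payoffs -2, 2, -3 → best response Harden.
Defender against Monitor: payoffs -1, -5, 3 → best response Ignore.
Defender against Decoy: payoffs -5, 0, 5 → best response Ignore.
Attacker against Decoy: payoffs 5, -2, -1 → best response Patch.
Attacker against Harden: payoffs 2, -3, 1 → best response Patch.
Attacker against Ignore: payoffs 0, 3, 4 → best response Decoy.
Mutual best responses: (Harden, Patch); (Ignore, Decoy).

(Harden, Patch); (Ignore, Decoy)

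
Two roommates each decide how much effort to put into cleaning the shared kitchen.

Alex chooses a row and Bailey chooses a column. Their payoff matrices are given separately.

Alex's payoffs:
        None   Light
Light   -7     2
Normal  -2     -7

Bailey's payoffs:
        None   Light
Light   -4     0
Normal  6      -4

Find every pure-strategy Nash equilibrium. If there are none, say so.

(Light, None): Alex can switch to Normal (-7 → -2). Not NE.
(Light, Light): Alex gets 2, best alternative -7; Bailey gets 0, best alternative -4. No profitable deviation — NE.
(Normal, None): Alex gets -2, best alternative -7; Bailey gets 6, best alternative -4. No profitable deviation — NE.
(Normal, Light): Alex can switch to Light (-7 → 2). Not NE.

Pure-strategy Nash equilibria: (Light, Light); (Normal, None)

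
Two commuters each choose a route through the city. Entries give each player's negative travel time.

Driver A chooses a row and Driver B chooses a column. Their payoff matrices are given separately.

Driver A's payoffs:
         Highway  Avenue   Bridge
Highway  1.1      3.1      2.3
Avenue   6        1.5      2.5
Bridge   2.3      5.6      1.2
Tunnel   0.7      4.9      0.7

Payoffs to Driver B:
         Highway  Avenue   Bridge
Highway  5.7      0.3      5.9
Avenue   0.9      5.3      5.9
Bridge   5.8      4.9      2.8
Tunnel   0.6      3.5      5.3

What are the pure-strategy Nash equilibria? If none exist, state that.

(Avenue, Bridge)

(Highway, Highway): Driver A can switch to Avenue (1.1 → 6). Not NE.
(Highway, Avenue): Driver A can switch to Bridge (3.1 → 5.6). Not NE.
(Highway, Bridge): Driver A can switch to Avenue (2.3 → 2.5). Not NE.
(Avenue, Highway): Driver B can switch to Avenue (0.9 → 5.3). Not NE.
(Avenue, Avenue): Driver A can switch to Highway (1.5 → 3.1). Not NE.
(Avenue, Bridge): Driver A gets 2.5, best alternative 2.3; Driver B gets 5.9, best alternative 5.3. No profitable deviation — NE.
(Bridge, Highway): Driver A can switch to Avenue (2.3 → 6). Not NE.
(Bridge, Avenue): Driver B can switch to Highway (4.9 → 5.8). Not NE.
(Bridge, Bridge): Driver A can switch to Highway (1.2 → 2.3). Not NE.
(Tunnel, Highway): Driver A can switch to Highway (0.7 → 1.1). Not NE.
(Tunnel, Avenue): Driver A can switch to Bridge (4.9 → 5.6). Not NE.
(The remaining 1 profile has a profitable deviation by the same check.)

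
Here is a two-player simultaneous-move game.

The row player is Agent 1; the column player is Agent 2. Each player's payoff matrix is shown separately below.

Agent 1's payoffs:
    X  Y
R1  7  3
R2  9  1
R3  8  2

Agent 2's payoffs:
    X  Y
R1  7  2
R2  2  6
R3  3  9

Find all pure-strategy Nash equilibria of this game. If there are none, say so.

There is no pure-strategy Nash equilibrium.

Agent 1 against X: payoffs 7, 9, 8 → best response R2.
Agent 1 against Y: payoffs 3, 1, 2 → best response R1.
Agent 2 against R1: payoffs 7, 2 → best response X.
Agent 2 against R2: payoffs 2, 6 → best response Y.
Agent 2 against R3: payoffs 3, 9 → best response Y.
No profile is a mutual best response for all players.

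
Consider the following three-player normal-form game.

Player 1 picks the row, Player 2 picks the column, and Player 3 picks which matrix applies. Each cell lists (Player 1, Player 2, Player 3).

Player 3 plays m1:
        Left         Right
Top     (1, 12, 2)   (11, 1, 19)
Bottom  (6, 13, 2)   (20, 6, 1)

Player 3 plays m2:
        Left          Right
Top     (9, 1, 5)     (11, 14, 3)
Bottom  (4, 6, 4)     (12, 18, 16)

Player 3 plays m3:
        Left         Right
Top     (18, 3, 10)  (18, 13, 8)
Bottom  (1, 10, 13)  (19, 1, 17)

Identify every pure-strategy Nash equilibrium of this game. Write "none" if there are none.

No pure-strategy Nash equilibrium.

Player 1 against (Left, m1): payoffs 1, 6 → best response Bottom.
Player 1 against (Left, m2): payoffs 9, 4 → best response Top.
Player 1 against (Left, m3): payoffs 18, 1 → best response Top.
Player 1 against (Right, m1): payoffs 11, 20 → best response Bottom.
Player 1 against (Right, m2): payoffs 11, 12 → best response Bottom.
Player 1 against (Right, m3): payoffs 18, 19 → best response Bottom.
Player 2 against (Top, m1): payoffs 12, 1 → best response Left.
Player 2 against (Top, m2): payoffs 1, 14 → best response Right.
Player 2 against (Top, m3): payoffs 3, 13 → best response Right.
Player 2 against (Bottom, m1): payoffs 13, 6 → best response Left.
Player 2 against (Bottom, m2): payoffs 6, 18 → best response Right.
Player 2 against (Bottom, m3): payoffs 10, 1 → best response Left.
Player 3 against (Top, Left): payoffs 2, 5, 10 → best response m3.
Player 3 against (Top, Right): payoffs 19, 3, 8 → best response m1.
Player 3 against (Bottom, Left): payoffs 2, 4, 13 → best response m3.
Player 3 against (Bottom, Right): payoffs 1, 16, 17 → best response m3.
No profile is a mutual best response for all players.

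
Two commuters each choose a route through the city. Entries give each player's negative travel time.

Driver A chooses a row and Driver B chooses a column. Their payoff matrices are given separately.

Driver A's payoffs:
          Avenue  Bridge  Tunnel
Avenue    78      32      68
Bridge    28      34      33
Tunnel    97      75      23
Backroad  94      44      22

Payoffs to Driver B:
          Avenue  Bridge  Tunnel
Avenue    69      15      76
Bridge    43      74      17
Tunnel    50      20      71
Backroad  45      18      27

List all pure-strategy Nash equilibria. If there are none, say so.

Pure NE: (Avenue, Tunnel)

(Avenue, Avenue): Driver A can switch to Tunnel (78 → 97). Not NE.
(Avenue, Bridge): Driver A can switch to Bridge (32 → 34). Not NE.
(Avenue, Tunnel): Driver A gets 68, best alternative 33; Driver B gets 76, best alternative 69. No profitable deviation — NE.
(Bridge, Avenue): Driver A can switch to Avenue (28 → 78). Not NE.
(Bridge, Bridge): Driver A can switch to Tunnel (34 → 75). Not NE.
(Bridge, Tunnel): Driver A can switch to Avenue (33 → 68). Not NE.
(Tunnel, Avenue): Driver B can switch to Tunnel (50 → 71). Not NE.
(The remaining 5 profiles each have a profitable deviation by the same check.)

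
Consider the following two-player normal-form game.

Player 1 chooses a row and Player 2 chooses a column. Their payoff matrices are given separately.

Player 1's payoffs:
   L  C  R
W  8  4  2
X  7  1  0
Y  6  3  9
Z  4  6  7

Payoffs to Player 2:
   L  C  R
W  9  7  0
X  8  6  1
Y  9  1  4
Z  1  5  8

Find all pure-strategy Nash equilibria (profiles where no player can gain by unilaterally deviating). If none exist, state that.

(W, L)

Player 1 against L: payoffs 8, 7, 6, 4 → best response W.
Player 1 against C: payoffs 4, 1, 3, 6 → best response Z.
Player 1 against R: payoffs 2, 0, 9, 7 → best response Y.
Player 2 against W: payoffs 9, 7, 0 → best response L.
Player 2 against X: payoffs 8, 6, 1 → best response L.
Player 2 against Y: payoffs 9, 1, 4 → best response L.
Player 2 against Z: payoffs 1, 5, 8 → best response R.
Mutual best responses: (W, L).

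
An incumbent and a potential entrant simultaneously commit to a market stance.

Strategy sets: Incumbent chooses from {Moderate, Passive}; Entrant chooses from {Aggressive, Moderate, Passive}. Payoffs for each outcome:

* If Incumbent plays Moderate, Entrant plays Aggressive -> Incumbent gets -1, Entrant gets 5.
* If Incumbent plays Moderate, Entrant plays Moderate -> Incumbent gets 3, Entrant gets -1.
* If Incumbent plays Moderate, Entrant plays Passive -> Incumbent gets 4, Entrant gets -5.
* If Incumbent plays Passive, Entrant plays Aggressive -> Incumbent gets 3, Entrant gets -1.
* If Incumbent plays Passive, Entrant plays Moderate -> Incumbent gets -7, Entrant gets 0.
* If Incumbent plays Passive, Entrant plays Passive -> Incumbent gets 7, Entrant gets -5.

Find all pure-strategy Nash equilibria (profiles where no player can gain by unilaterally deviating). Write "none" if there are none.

(Moderate, Aggressive): Incumbent can switch to Passive (-1 → 3). Not NE.
(Moderate, Moderate): Entrant can switch to Aggressive (-1 → 5). Not NE.
(Moderate, Passive): Incumbent can switch to Passive (4 → 7). Not NE.
(Passive, Aggressive): Entrant can switch to Moderate (-1 → 0). Not NE.
(Passive, Moderate): Incumbent can switch to Moderate (-7 → 3). Not NE.
(Passive, Passive): Entrant can switch to Aggressive (-5 → -1). Not NE.

none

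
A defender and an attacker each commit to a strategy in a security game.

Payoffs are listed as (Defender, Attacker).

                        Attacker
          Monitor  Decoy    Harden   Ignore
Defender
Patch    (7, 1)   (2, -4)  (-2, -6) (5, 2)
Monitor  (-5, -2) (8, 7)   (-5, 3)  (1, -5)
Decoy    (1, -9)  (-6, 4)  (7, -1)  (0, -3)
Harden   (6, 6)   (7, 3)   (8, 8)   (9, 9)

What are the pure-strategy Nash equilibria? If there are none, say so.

The pure Nash equilibria are (Monitor, Decoy), (Harden, Ignore).

Check each profile: it is a Nash equilibrium iff no player can strictly gain by switching unilaterally.
(Patch, Monitor): Attacker can switch to Ignore (1 → 2). Not NE.
(Patch, Decoy): Defender can switch to Monitor (2 → 8). Not NE.
(Patch, Harden): Defender can switch to Decoy (-2 → 7). Not NE.
(Patch, Ignore): Defender can switch to Harden (5 → 9). Not NE.
(Monitor, Monitor): Defender can switch to Patch (-5 → 7). Not NE.
(Monitor, Decoy): Defender gets 8, best alternative 7; Attacker gets 7, best alternative 3. No profitable deviation — NE.
(Monitor, Harden): Defender can switch to Patch (-5 → -2). Not NE.
(Monitor, Ignore): Defender can switch to Patch (1 → 5). Not NE.
(Decoy, Monitor): Defender can switch to Patch (1 → 7). Not NE.
(Harden, Ignore): Defender gets 9, best alternative 5; Attacker gets 9, best alternative 8. No profitable deviation — NE.
(The remaining 6 profiles each have a profitable deviation by the same check.)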